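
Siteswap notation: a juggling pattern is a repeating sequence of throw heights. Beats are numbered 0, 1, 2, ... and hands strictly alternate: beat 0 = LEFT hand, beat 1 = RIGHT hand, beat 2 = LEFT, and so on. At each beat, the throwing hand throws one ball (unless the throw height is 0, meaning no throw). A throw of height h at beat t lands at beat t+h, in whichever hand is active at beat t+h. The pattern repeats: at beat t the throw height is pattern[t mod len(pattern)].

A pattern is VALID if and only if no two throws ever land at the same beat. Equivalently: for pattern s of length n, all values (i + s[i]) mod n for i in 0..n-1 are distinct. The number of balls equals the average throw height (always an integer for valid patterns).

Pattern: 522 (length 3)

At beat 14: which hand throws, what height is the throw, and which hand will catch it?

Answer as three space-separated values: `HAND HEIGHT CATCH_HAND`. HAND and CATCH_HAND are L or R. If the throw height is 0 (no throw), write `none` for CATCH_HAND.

Beat 14: 14 mod 2 = 0, so hand = L
Throw height = pattern[14 mod 3] = pattern[2] = 2
Lands at beat 14+2=16, 16 mod 2 = 0, so catch hand = L

Answer: L 2 L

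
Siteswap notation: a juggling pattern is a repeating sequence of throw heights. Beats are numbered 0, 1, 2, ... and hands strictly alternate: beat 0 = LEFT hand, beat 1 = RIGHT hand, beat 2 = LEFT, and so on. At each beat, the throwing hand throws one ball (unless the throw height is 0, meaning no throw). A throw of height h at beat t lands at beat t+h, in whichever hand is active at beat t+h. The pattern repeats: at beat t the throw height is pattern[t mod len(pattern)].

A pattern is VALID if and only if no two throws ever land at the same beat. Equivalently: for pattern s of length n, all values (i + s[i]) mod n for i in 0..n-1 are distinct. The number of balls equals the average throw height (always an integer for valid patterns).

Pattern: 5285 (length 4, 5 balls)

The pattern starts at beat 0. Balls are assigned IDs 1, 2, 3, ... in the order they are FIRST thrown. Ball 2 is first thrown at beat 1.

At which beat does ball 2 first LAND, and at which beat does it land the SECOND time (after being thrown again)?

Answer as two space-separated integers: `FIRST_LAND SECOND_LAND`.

Beat 0 (L): throw ball1 h=5 -> lands@5:R; in-air after throw: [b1@5:R]
Beat 1 (R): throw ball2 h=2 -> lands@3:R; in-air after throw: [b2@3:R b1@5:R]
Beat 2 (L): throw ball3 h=8 -> lands@10:L; in-air after throw: [b2@3:R b1@5:R b3@10:L]
Beat 3 (R): throw ball2 h=5 -> lands@8:L; in-air after throw: [b1@5:R b2@8:L b3@10:L]
Beat 4 (L): throw ball4 h=5 -> lands@9:R; in-air after throw: [b1@5:R b2@8:L b4@9:R b3@10:L]
Beat 5 (R): throw ball1 h=2 -> lands@7:R; in-air after throw: [b1@7:R b2@8:L b4@9:R b3@10:L]
Beat 6 (L): throw ball5 h=8 -> lands@14:L; in-air after throw: [b1@7:R b2@8:L b4@9:R b3@10:L b5@14:L]
Beat 7 (R): throw ball1 h=5 -> lands@12:L; in-air after throw: [b2@8:L b4@9:R b3@10:L b1@12:L b5@14:L]
Beat 8 (L): throw ball2 h=5 -> lands@13:R; in-air after throw: [b4@9:R b3@10:L b1@12:L b2@13:R b5@14:L]
Ball 2: thrown@1 h=2 -> first land @3; rethrown@3 h=5 -> second land @8

Answer: 3 8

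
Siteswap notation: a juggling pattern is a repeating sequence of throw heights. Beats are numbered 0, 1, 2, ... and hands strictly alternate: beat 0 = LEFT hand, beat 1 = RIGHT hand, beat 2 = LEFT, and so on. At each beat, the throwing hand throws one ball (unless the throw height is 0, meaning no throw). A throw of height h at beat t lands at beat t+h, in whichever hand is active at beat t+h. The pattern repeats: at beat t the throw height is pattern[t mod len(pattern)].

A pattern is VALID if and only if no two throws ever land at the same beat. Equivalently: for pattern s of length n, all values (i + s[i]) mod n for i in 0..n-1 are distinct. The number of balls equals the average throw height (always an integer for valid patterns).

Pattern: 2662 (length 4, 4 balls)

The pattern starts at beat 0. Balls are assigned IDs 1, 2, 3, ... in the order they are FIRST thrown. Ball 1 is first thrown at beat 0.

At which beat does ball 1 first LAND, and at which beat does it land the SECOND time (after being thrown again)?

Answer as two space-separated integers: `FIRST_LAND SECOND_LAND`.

Answer: 2 8

Derivation:
Beat 0 (L): throw ball1 h=2 -> lands@2:L; in-air after throw: [b1@2:L]
Beat 1 (R): throw ball2 h=6 -> lands@7:R; in-air after throw: [b1@2:L b2@7:R]
Beat 2 (L): throw ball1 h=6 -> lands@8:L; in-air after throw: [b2@7:R b1@8:L]
Beat 3 (R): throw ball3 h=2 -> lands@5:R; in-air after throw: [b3@5:R b2@7:R b1@8:L]
Beat 4 (L): throw ball4 h=2 -> lands@6:L; in-air after throw: [b3@5:R b4@6:L b2@7:R b1@8:L]
Beat 5 (R): throw ball3 h=6 -> lands@11:R; in-air after throw: [b4@6:L b2@7:R b1@8:L b3@11:R]
Beat 6 (L): throw ball4 h=6 -> lands@12:L; in-air after throw: [b2@7:R b1@8:L b3@11:R b4@12:L]
Beat 7 (R): throw ball2 h=2 -> lands@9:R; in-air after throw: [b1@8:L b2@9:R b3@11:R b4@12:L]
Beat 8 (L): throw ball1 h=2 -> lands@10:L; in-air after throw: [b2@9:R b1@10:L b3@11:R b4@12:L]
Ball 1: thrown@0 h=2 -> first land @2; rethrown@2 h=6 -> second land @8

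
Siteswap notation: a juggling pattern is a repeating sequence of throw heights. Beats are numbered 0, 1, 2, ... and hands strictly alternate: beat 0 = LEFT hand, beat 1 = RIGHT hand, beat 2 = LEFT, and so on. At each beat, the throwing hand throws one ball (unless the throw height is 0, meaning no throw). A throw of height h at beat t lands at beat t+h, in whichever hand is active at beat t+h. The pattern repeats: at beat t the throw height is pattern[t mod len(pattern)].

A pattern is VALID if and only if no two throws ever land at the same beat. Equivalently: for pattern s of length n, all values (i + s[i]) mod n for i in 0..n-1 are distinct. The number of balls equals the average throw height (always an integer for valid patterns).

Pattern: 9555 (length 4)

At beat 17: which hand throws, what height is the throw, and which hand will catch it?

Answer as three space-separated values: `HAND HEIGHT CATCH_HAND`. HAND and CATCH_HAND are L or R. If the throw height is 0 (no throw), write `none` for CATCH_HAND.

Beat 17: 17 mod 2 = 1, so hand = R
Throw height = pattern[17 mod 4] = pattern[1] = 5
Lands at beat 17+5=22, 22 mod 2 = 0, so catch hand = L

Answer: R 5 L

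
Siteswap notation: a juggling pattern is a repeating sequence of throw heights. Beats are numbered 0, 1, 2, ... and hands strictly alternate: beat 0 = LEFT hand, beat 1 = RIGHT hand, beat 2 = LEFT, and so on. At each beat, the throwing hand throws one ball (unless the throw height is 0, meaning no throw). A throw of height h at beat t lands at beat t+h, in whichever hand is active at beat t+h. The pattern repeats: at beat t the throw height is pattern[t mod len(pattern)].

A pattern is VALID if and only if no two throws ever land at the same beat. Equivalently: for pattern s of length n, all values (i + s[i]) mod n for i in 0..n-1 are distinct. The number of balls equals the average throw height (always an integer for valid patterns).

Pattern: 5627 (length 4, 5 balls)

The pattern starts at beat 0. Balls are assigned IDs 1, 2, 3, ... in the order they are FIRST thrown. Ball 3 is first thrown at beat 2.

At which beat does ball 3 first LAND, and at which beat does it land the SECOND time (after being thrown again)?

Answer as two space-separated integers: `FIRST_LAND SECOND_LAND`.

Beat 0 (L): throw ball1 h=5 -> lands@5:R; in-air after throw: [b1@5:R]
Beat 1 (R): throw ball2 h=6 -> lands@7:R; in-air after throw: [b1@5:R b2@7:R]
Beat 2 (L): throw ball3 h=2 -> lands@4:L; in-air after throw: [b3@4:L b1@5:R b2@7:R]
Beat 3 (R): throw ball4 h=7 -> lands@10:L; in-air after throw: [b3@4:L b1@5:R b2@7:R b4@10:L]
Beat 4 (L): throw ball3 h=5 -> lands@9:R; in-air after throw: [b1@5:R b2@7:R b3@9:R b4@10:L]
Beat 5 (R): throw ball1 h=6 -> lands@11:R; in-air after throw: [b2@7:R b3@9:R b4@10:L b1@11:R]
Beat 6 (L): throw ball5 h=2 -> lands@8:L; in-air after throw: [b2@7:R b5@8:L b3@9:R b4@10:L b1@11:R]
Beat 7 (R): throw ball2 h=7 -> lands@14:L; in-air after throw: [b5@8:L b3@9:R b4@10:L b1@11:R b2@14:L]
Beat 8 (L): throw ball5 h=5 -> lands@13:R; in-air after throw: [b3@9:R b4@10:L b1@11:R b5@13:R b2@14:L]
Beat 9 (R): throw ball3 h=6 -> lands@15:R; in-air after throw: [b4@10:L b1@11:R b5@13:R b2@14:L b3@15:R]
Ball 3: thrown@2 h=2 -> first land @4; rethrown@4 h=5 -> second land @9

Answer: 4 9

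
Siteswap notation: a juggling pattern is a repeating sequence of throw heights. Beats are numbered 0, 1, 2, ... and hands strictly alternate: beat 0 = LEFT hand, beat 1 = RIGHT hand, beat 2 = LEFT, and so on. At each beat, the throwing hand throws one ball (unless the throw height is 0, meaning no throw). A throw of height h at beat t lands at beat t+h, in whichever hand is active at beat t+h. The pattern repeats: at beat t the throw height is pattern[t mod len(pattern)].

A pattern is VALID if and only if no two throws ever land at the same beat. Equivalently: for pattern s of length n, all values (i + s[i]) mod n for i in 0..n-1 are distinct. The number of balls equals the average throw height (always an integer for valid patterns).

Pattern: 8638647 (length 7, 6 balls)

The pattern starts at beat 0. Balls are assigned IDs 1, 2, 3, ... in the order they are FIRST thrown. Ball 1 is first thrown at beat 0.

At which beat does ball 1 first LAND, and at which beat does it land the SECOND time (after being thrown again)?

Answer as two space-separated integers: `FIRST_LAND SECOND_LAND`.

Beat 0 (L): throw ball1 h=8 -> lands@8:L; in-air after throw: [b1@8:L]
Beat 1 (R): throw ball2 h=6 -> lands@7:R; in-air after throw: [b2@7:R b1@8:L]
Beat 2 (L): throw ball3 h=3 -> lands@5:R; in-air after throw: [b3@5:R b2@7:R b1@8:L]
Beat 3 (R): throw ball4 h=8 -> lands@11:R; in-air after throw: [b3@5:R b2@7:R b1@8:L b4@11:R]
Beat 4 (L): throw ball5 h=6 -> lands@10:L; in-air after throw: [b3@5:R b2@7:R b1@8:L b5@10:L b4@11:R]
Beat 5 (R): throw ball3 h=4 -> lands@9:R; in-air after throw: [b2@7:R b1@8:L b3@9:R b5@10:L b4@11:R]
Beat 6 (L): throw ball6 h=7 -> lands@13:R; in-air after throw: [b2@7:R b1@8:L b3@9:R b5@10:L b4@11:R b6@13:R]
Beat 7 (R): throw ball2 h=8 -> lands@15:R; in-air after throw: [b1@8:L b3@9:R b5@10:L b4@11:R b6@13:R b2@15:R]
Beat 8 (L): throw ball1 h=6 -> lands@14:L; in-air after throw: [b3@9:R b5@10:L b4@11:R b6@13:R b1@14:L b2@15:R]
Beat 9 (R): throw ball3 h=3 -> lands@12:L; in-air after throw: [b5@10:L b4@11:R b3@12:L b6@13:R b1@14:L b2@15:R]
Beat 10 (L): throw ball5 h=8 -> lands@18:L; in-air after throw: [b4@11:R b3@12:L b6@13:R b1@14:L b2@15:R b5@18:L]
Beat 11 (R): throw ball4 h=6 -> lands@17:R; in-air after throw: [b3@12:L b6@13:R b1@14:L b2@15:R b4@17:R b5@18:L]
Beat 12 (L): throw ball3 h=4 -> lands@16:L; in-air after throw: [b6@13:R b1@14:L b2@15:R b3@16:L b4@17:R b5@18:L]
Ball 1: thrown@0 h=8 -> first land @8; rethrown@8 h=6 -> second land @14

Answer: 8 14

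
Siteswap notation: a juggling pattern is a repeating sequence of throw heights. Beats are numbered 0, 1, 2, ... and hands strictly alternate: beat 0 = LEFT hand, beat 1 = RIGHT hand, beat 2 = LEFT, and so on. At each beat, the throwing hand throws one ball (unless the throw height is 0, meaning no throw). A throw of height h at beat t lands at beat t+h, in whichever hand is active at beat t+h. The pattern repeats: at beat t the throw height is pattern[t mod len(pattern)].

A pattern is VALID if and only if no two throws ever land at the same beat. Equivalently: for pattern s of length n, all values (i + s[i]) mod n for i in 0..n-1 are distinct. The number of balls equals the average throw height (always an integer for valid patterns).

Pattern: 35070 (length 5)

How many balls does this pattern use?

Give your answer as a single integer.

Pattern = [3, 5, 0, 7, 0], length n = 5
  position 0: throw height = 3, running sum = 3
  position 1: throw height = 5, running sum = 8
  position 2: throw height = 0, running sum = 8
  position 3: throw height = 7, running sum = 15
  position 4: throw height = 0, running sum = 15
Total sum = 15; balls = sum / n = 15 / 5 = 3

Answer: 3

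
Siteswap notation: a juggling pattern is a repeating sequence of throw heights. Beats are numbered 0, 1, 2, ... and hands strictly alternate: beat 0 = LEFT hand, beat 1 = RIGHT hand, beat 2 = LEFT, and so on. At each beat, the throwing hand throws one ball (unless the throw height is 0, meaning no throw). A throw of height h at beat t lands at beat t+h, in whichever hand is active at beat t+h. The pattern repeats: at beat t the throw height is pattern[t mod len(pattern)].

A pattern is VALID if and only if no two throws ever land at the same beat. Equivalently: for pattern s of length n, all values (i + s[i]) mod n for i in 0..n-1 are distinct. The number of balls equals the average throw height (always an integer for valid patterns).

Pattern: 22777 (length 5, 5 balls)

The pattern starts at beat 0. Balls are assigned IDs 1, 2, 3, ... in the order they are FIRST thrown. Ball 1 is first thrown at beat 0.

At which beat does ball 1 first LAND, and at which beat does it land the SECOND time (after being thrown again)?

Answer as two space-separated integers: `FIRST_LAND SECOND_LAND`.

Beat 0 (L): throw ball1 h=2 -> lands@2:L; in-air after throw: [b1@2:L]
Beat 1 (R): throw ball2 h=2 -> lands@3:R; in-air after throw: [b1@2:L b2@3:R]
Beat 2 (L): throw ball1 h=7 -> lands@9:R; in-air after throw: [b2@3:R b1@9:R]
Beat 3 (R): throw ball2 h=7 -> lands@10:L; in-air after throw: [b1@9:R b2@10:L]
Beat 4 (L): throw ball3 h=7 -> lands@11:R; in-air after throw: [b1@9:R b2@10:L b3@11:R]
Beat 5 (R): throw ball4 h=2 -> lands@7:R; in-air after throw: [b4@7:R b1@9:R b2@10:L b3@11:R]
Beat 6 (L): throw ball5 h=2 -> lands@8:L; in-air after throw: [b4@7:R b5@8:L b1@9:R b2@10:L b3@11:R]
Beat 7 (R): throw ball4 h=7 -> lands@14:L; in-air after throw: [b5@8:L b1@9:R b2@10:L b3@11:R b4@14:L]
Beat 8 (L): throw ball5 h=7 -> lands@15:R; in-air after throw: [b1@9:R b2@10:L b3@11:R b4@14:L b5@15:R]
Beat 9 (R): throw ball1 h=7 -> lands@16:L; in-air after throw: [b2@10:L b3@11:R b4@14:L b5@15:R b1@16:L]
Ball 1: thrown@0 h=2 -> first land @2; rethrown@2 h=7 -> second land @9

Answer: 2 9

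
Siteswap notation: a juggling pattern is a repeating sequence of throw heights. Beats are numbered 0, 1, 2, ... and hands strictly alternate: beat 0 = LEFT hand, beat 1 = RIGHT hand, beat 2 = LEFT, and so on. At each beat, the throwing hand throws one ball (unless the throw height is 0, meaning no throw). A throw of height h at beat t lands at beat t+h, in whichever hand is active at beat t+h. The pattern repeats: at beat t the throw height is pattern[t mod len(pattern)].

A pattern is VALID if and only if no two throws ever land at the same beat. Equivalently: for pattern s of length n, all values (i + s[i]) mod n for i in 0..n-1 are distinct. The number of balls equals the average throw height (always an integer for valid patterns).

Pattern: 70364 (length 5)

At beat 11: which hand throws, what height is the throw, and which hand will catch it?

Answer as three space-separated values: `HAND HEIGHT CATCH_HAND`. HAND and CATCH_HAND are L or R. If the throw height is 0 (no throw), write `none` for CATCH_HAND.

Answer: R 0 none

Derivation:
Beat 11: 11 mod 2 = 1, so hand = R
Throw height = pattern[11 mod 5] = pattern[1] = 0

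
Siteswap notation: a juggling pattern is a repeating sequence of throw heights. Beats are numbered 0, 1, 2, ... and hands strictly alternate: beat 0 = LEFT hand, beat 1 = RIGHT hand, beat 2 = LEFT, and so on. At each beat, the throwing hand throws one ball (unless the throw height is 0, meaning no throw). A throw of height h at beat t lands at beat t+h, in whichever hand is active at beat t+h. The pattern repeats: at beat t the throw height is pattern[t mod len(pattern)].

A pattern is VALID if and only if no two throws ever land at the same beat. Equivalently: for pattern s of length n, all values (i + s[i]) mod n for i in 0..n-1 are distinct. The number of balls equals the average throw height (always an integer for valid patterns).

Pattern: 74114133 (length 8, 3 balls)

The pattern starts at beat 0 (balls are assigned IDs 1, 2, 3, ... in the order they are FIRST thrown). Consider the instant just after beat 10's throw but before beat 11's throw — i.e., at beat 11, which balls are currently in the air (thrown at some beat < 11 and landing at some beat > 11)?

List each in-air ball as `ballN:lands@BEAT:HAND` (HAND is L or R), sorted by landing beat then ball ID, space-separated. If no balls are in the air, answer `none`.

Answer: ball2:lands@13:R ball3:lands@15:R

Derivation:
Beat 0 (L): throw ball1 h=7 -> lands@7:R; in-air after throw: [b1@7:R]
Beat 1 (R): throw ball2 h=4 -> lands@5:R; in-air after throw: [b2@5:R b1@7:R]
Beat 2 (L): throw ball3 h=1 -> lands@3:R; in-air after throw: [b3@3:R b2@5:R b1@7:R]
Beat 3 (R): throw ball3 h=1 -> lands@4:L; in-air after throw: [b3@4:L b2@5:R b1@7:R]
Beat 4 (L): throw ball3 h=4 -> lands@8:L; in-air after throw: [b2@5:R b1@7:R b3@8:L]
Beat 5 (R): throw ball2 h=1 -> lands@6:L; in-air after throw: [b2@6:L b1@7:R b3@8:L]
Beat 6 (L): throw ball2 h=3 -> lands@9:R; in-air after throw: [b1@7:R b3@8:L b2@9:R]
Beat 7 (R): throw ball1 h=3 -> lands@10:L; in-air after throw: [b3@8:L b2@9:R b1@10:L]
Beat 8 (L): throw ball3 h=7 -> lands@15:R; in-air after throw: [b2@9:R b1@10:L b3@15:R]
Beat 9 (R): throw ball2 h=4 -> lands@13:R; in-air after throw: [b1@10:L b2@13:R b3@15:R]
Beat 10 (L): throw ball1 h=1 -> lands@11:R; in-air after throw: [b1@11:R b2@13:R b3@15:R]
Beat 11 (R): throw ball1 h=1 -> lands@12:L; in-air after throw: [b1@12:L b2@13:R b3@15:R]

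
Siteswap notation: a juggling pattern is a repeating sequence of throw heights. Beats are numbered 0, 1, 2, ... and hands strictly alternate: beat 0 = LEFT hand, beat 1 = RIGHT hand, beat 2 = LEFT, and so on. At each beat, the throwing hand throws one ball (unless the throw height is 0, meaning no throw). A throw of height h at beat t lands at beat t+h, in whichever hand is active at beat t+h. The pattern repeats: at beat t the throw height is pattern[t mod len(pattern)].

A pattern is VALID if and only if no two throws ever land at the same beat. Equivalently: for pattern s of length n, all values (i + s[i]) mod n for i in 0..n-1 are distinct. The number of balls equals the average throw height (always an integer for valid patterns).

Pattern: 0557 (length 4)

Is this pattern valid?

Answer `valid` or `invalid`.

i=0: (i + s[i]) mod n = (0 + 0) mod 4 = 0
i=1: (i + s[i]) mod n = (1 + 5) mod 4 = 2
i=2: (i + s[i]) mod n = (2 + 5) mod 4 = 3
i=3: (i + s[i]) mod n = (3 + 7) mod 4 = 2
Residues: [0, 2, 3, 2], distinct: False

Answer: invalid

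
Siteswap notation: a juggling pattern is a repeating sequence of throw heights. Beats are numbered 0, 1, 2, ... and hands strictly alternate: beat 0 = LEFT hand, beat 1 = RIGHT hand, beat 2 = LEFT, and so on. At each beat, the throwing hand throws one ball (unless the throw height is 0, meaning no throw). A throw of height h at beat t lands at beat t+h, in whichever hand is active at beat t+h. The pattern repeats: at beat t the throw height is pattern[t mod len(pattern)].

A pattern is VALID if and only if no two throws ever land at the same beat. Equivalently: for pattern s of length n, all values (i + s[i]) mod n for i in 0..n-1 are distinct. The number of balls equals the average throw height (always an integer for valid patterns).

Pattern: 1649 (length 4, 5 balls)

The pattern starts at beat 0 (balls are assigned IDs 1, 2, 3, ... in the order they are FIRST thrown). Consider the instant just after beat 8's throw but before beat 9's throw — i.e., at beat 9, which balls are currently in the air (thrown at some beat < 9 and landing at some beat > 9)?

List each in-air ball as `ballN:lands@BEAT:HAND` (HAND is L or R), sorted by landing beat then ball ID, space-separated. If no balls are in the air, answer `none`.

Beat 0 (L): throw ball1 h=1 -> lands@1:R; in-air after throw: [b1@1:R]
Beat 1 (R): throw ball1 h=6 -> lands@7:R; in-air after throw: [b1@7:R]
Beat 2 (L): throw ball2 h=4 -> lands@6:L; in-air after throw: [b2@6:L b1@7:R]
Beat 3 (R): throw ball3 h=9 -> lands@12:L; in-air after throw: [b2@6:L b1@7:R b3@12:L]
Beat 4 (L): throw ball4 h=1 -> lands@5:R; in-air after throw: [b4@5:R b2@6:L b1@7:R b3@12:L]
Beat 5 (R): throw ball4 h=6 -> lands@11:R; in-air after throw: [b2@6:L b1@7:R b4@11:R b3@12:L]
Beat 6 (L): throw ball2 h=4 -> lands@10:L; in-air after throw: [b1@7:R b2@10:L b4@11:R b3@12:L]
Beat 7 (R): throw ball1 h=9 -> lands@16:L; in-air after throw: [b2@10:L b4@11:R b3@12:L b1@16:L]
Beat 8 (L): throw ball5 h=1 -> lands@9:R; in-air after throw: [b5@9:R b2@10:L b4@11:R b3@12:L b1@16:L]
Beat 9 (R): throw ball5 h=6 -> lands@15:R; in-air after throw: [b2@10:L b4@11:R b3@12:L b5@15:R b1@16:L]

Answer: ball2:lands@10:L ball4:lands@11:R ball3:lands@12:L ball1:lands@16:L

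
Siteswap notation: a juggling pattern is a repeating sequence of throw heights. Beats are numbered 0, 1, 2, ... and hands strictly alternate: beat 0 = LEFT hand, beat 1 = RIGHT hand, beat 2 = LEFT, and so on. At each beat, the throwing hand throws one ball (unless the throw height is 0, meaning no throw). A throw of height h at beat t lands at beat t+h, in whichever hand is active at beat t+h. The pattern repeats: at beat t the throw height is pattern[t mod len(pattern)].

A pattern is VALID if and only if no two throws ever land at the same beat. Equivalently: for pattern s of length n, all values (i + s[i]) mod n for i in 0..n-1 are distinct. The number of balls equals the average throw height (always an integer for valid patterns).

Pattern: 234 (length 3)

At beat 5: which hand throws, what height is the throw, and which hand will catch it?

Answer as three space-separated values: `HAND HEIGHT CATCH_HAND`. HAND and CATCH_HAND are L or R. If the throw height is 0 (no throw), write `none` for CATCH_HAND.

Beat 5: 5 mod 2 = 1, so hand = R
Throw height = pattern[5 mod 3] = pattern[2] = 4
Lands at beat 5+4=9, 9 mod 2 = 1, so catch hand = R

Answer: R 4 R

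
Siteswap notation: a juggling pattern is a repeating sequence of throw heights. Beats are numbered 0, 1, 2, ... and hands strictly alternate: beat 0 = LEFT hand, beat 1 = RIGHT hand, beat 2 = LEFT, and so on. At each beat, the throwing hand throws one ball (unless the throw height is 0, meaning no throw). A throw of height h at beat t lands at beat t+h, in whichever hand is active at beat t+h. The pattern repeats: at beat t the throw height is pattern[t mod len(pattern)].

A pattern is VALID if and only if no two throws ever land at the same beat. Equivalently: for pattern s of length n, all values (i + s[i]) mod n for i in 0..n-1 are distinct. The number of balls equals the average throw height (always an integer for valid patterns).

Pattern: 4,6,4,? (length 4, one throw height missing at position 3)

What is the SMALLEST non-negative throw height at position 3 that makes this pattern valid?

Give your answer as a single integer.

i=0: (0 + 4) mod 4 = 0
i=1: (1 + 6) mod 4 = 3
i=2: (2 + 4) mod 4 = 2
i=3: s[i]=? (unknown)
Known residues: [0, 2, 3]; need a permutation of 0..3, so missing residue r = 1
Need (3 + s) mod 4 = 1; smallest s = (1 - 3) mod 4 = 2

Answer: 2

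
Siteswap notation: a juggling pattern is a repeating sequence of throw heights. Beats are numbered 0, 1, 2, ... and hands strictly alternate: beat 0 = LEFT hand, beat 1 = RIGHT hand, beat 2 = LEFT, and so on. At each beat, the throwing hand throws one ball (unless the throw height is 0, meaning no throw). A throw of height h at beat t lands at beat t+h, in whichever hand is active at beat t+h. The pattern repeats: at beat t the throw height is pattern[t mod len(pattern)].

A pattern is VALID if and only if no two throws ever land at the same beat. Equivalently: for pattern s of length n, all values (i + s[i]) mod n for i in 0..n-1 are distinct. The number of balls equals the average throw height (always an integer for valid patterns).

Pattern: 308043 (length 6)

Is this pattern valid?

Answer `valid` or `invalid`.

Answer: invalid

Derivation:
i=0: (i + s[i]) mod n = (0 + 3) mod 6 = 3
i=1: (i + s[i]) mod n = (1 + 0) mod 6 = 1
i=2: (i + s[i]) mod n = (2 + 8) mod 6 = 4
i=3: (i + s[i]) mod n = (3 + 0) mod 6 = 3
i=4: (i + s[i]) mod n = (4 + 4) mod 6 = 2
i=5: (i + s[i]) mod n = (5 + 3) mod 6 = 2
Residues: [3, 1, 4, 3, 2, 2], distinct: False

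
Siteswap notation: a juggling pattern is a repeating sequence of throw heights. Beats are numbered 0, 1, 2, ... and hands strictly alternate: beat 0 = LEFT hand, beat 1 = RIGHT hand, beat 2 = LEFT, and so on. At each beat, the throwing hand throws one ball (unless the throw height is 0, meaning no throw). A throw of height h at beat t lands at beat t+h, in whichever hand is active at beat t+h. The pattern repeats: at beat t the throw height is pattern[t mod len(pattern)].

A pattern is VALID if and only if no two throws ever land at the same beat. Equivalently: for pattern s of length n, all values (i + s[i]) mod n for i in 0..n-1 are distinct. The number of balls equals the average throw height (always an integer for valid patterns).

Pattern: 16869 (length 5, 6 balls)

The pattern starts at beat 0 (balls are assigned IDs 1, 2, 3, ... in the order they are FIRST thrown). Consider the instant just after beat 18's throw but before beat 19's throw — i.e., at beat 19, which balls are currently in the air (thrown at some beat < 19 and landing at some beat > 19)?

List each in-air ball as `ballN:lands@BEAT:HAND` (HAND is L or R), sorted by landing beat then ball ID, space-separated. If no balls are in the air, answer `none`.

Answer: ball5:lands@20:L ball1:lands@22:L ball6:lands@23:R ball3:lands@24:L ball2:lands@25:R

Derivation:
Beat 0 (L): throw ball1 h=1 -> lands@1:R; in-air after throw: [b1@1:R]
Beat 1 (R): throw ball1 h=6 -> lands@7:R; in-air after throw: [b1@7:R]
Beat 2 (L): throw ball2 h=8 -> lands@10:L; in-air after throw: [b1@7:R b2@10:L]
Beat 3 (R): throw ball3 h=6 -> lands@9:R; in-air after throw: [b1@7:R b3@9:R b2@10:L]
Beat 4 (L): throw ball4 h=9 -> lands@13:R; in-air after throw: [b1@7:R b3@9:R b2@10:L b4@13:R]
Beat 5 (R): throw ball5 h=1 -> lands@6:L; in-air after throw: [b5@6:L b1@7:R b3@9:R b2@10:L b4@13:R]
Beat 6 (L): throw ball5 h=6 -> lands@12:L; in-air after throw: [b1@7:R b3@9:R b2@10:L b5@12:L b4@13:R]
Beat 7 (R): throw ball1 h=8 -> lands@15:R; in-air after throw: [b3@9:R b2@10:L b5@12:L b4@13:R b1@15:R]
Beat 8 (L): throw ball6 h=6 -> lands@14:L; in-air after throw: [b3@9:R b2@10:L b5@12:L b4@13:R b6@14:L b1@15:R]
Beat 9 (R): throw ball3 h=9 -> lands@18:L; in-air after throw: [b2@10:L b5@12:L b4@13:R b6@14:L b1@15:R b3@18:L]
Beat 10 (L): throw ball2 h=1 -> lands@11:R; in-air after throw: [b2@11:R b5@12:L b4@13:R b6@14:L b1@15:R b3@18:L]
Beat 11 (R): throw ball2 h=6 -> lands@17:R; in-air after throw: [b5@12:L b4@13:R b6@14:L b1@15:R b2@17:R b3@18:L]
Beat 12 (L): throw ball5 h=8 -> lands@20:L; in-air after throw: [b4@13:R b6@14:L b1@15:R b2@17:R b3@18:L b5@20:L]
Beat 13 (R): throw ball4 h=6 -> lands@19:R; in-air after throw: [b6@14:L b1@15:R b2@17:R b3@18:L b4@19:R b5@20:L]
Beat 14 (L): throw ball6 h=9 -> lands@23:R; in-air after throw: [b1@15:R b2@17:R b3@18:L b4@19:R b5@20:L b6@23:R]
Beat 15 (R): throw ball1 h=1 -> lands@16:L; in-air after throw: [b1@16:L b2@17:R b3@18:L b4@19:R b5@20:L b6@23:R]
Beat 16 (L): throw ball1 h=6 -> lands@22:L; in-air after throw: [b2@17:R b3@18:L b4@19:R b5@20:L b1@22:L b6@23:R]
Beat 17 (R): throw ball2 h=8 -> lands@25:R; in-air after throw: [b3@18:L b4@19:R b5@20:L b1@22:L b6@23:R b2@25:R]
Beat 18 (L): throw ball3 h=6 -> lands@24:L; in-air after throw: [b4@19:R b5@20:L b1@22:L b6@23:R b3@24:L b2@25:R]
Beat 19 (R): throw ball4 h=9 -> lands@28:L; in-air after throw: [b5@20:L b1@22:L b6@23:R b3@24:L b2@25:R b4@28:L]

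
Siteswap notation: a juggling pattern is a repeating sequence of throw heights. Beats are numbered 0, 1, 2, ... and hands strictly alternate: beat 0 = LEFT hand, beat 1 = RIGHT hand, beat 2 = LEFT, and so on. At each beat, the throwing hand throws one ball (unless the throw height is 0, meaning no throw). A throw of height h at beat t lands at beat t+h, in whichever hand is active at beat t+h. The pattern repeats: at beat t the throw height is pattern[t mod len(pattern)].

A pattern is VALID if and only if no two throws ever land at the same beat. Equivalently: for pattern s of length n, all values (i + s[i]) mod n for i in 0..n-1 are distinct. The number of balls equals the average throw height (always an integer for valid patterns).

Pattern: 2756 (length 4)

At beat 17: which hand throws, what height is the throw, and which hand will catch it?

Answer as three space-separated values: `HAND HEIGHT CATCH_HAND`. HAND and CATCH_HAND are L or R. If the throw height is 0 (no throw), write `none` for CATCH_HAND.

Beat 17: 17 mod 2 = 1, so hand = R
Throw height = pattern[17 mod 4] = pattern[1] = 7
Lands at beat 17+7=24, 24 mod 2 = 0, so catch hand = L

Answer: R 7 L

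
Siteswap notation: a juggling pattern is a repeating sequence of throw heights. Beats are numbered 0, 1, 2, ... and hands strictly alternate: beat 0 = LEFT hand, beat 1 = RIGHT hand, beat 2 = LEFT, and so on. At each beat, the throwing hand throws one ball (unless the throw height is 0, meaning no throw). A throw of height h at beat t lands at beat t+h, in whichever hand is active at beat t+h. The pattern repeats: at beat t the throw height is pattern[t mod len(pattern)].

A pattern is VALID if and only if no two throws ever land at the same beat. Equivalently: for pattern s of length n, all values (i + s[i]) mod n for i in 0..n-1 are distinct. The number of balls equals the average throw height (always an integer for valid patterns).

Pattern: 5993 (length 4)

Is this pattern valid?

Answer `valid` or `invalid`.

i=0: (i + s[i]) mod n = (0 + 5) mod 4 = 1
i=1: (i + s[i]) mod n = (1 + 9) mod 4 = 2
i=2: (i + s[i]) mod n = (2 + 9) mod 4 = 3
i=3: (i + s[i]) mod n = (3 + 3) mod 4 = 2
Residues: [1, 2, 3, 2], distinct: False

Answer: invalid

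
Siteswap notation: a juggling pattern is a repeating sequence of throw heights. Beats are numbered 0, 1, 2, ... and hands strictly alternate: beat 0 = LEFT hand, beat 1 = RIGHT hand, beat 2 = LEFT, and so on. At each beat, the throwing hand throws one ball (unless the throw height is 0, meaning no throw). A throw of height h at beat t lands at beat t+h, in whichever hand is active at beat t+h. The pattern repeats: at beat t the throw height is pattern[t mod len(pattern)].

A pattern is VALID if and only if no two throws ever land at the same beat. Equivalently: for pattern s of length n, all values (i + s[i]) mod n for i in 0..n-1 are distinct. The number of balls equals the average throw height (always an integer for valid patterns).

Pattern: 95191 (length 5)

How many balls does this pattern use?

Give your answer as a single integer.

Answer: 5

Derivation:
Pattern = [9, 5, 1, 9, 1], length n = 5
  position 0: throw height = 9, running sum = 9
  position 1: throw height = 5, running sum = 14
  position 2: throw height = 1, running sum = 15
  position 3: throw height = 9, running sum = 24
  position 4: throw height = 1, running sum = 25
Total sum = 25; balls = sum / n = 25 / 5 = 5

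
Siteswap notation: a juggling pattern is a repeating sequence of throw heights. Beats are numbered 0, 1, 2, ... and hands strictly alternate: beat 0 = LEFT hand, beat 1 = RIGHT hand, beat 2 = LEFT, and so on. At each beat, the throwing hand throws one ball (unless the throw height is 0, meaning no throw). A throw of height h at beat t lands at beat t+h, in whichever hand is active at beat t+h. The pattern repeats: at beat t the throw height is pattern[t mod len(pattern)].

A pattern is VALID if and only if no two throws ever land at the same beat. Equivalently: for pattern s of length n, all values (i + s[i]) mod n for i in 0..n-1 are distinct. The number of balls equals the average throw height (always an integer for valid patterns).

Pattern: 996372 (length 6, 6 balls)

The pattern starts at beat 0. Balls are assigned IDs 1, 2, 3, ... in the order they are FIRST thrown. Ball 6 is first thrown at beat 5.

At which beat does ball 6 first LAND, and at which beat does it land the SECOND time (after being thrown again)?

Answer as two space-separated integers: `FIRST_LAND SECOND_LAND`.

Beat 0 (L): throw ball1 h=9 -> lands@9:R; in-air after throw: [b1@9:R]
Beat 1 (R): throw ball2 h=9 -> lands@10:L; in-air after throw: [b1@9:R b2@10:L]
Beat 2 (L): throw ball3 h=6 -> lands@8:L; in-air after throw: [b3@8:L b1@9:R b2@10:L]
Beat 3 (R): throw ball4 h=3 -> lands@6:L; in-air after throw: [b4@6:L b3@8:L b1@9:R b2@10:L]
Beat 4 (L): throw ball5 h=7 -> lands@11:R; in-air after throw: [b4@6:L b3@8:L b1@9:R b2@10:L b5@11:R]
Beat 5 (R): throw ball6 h=2 -> lands@7:R; in-air after throw: [b4@6:L b6@7:R b3@8:L b1@9:R b2@10:L b5@11:R]
Beat 6 (L): throw ball4 h=9 -> lands@15:R; in-air after throw: [b6@7:R b3@8:L b1@9:R b2@10:L b5@11:R b4@15:R]
Beat 7 (R): throw ball6 h=9 -> lands@16:L; in-air after throw: [b3@8:L b1@9:R b2@10:L b5@11:R b4@15:R b6@16:L]
Beat 8 (L): throw ball3 h=6 -> lands@14:L; in-air after throw: [b1@9:R b2@10:L b5@11:R b3@14:L b4@15:R b6@16:L]
Beat 9 (R): throw ball1 h=3 -> lands@12:L; in-air after throw: [b2@10:L b5@11:R b1@12:L b3@14:L b4@15:R b6@16:L]
Beat 10 (L): throw ball2 h=7 -> lands@17:R; in-air after throw: [b5@11:R b1@12:L b3@14:L b4@15:R b6@16:L b2@17:R]
Beat 11 (R): throw ball5 h=2 -> lands@13:R; in-air after throw: [b1@12:L b5@13:R b3@14:L b4@15:R b6@16:L b2@17:R]
Beat 12 (L): throw ball1 h=9 -> lands@21:R; in-air after throw: [b5@13:R b3@14:L b4@15:R b6@16:L b2@17:R b1@21:R]
Beat 13 (R): throw ball5 h=9 -> lands@22:L; in-air after throw: [b3@14:L b4@15:R b6@16:L b2@17:R b1@21:R b5@22:L]
Beat 14 (L): throw ball3 h=6 -> lands@20:L; in-air after throw: [b4@15:R b6@16:L b2@17:R b3@20:L b1@21:R b5@22:L]
Beat 15 (R): throw ball4 h=3 -> lands@18:L; in-air after throw: [b6@16:L b2@17:R b4@18:L b3@20:L b1@21:R b5@22:L]
Beat 16 (L): throw ball6 h=7 -> lands@23:R; in-air after throw: [b2@17:R b4@18:L b3@20:L b1@21:R b5@22:L b6@23:R]
Ball 6: thrown@5 h=2 -> first land @7; rethrown@7 h=9 -> second land @16

Answer: 7 16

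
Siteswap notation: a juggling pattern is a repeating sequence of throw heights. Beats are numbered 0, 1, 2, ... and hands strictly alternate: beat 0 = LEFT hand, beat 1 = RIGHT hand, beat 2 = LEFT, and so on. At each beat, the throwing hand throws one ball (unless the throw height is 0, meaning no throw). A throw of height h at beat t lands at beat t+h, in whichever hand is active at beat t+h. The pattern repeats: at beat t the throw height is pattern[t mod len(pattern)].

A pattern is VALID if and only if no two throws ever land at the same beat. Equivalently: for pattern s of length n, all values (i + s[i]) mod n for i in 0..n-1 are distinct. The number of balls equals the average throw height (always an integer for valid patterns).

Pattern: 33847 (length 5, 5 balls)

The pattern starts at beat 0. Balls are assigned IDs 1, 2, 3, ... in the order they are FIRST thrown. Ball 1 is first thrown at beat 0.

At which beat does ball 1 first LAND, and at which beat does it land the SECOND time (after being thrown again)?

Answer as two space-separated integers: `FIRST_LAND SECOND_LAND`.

Answer: 3 7

Derivation:
Beat 0 (L): throw ball1 h=3 -> lands@3:R; in-air after throw: [b1@3:R]
Beat 1 (R): throw ball2 h=3 -> lands@4:L; in-air after throw: [b1@3:R b2@4:L]
Beat 2 (L): throw ball3 h=8 -> lands@10:L; in-air after throw: [b1@3:R b2@4:L b3@10:L]
Beat 3 (R): throw ball1 h=4 -> lands@7:R; in-air after throw: [b2@4:L b1@7:R b3@10:L]
Beat 4 (L): throw ball2 h=7 -> lands@11:R; in-air after throw: [b1@7:R b3@10:L b2@11:R]
Beat 5 (R): throw ball4 h=3 -> lands@8:L; in-air after throw: [b1@7:R b4@8:L b3@10:L b2@11:R]
Beat 6 (L): throw ball5 h=3 -> lands@9:R; in-air after throw: [b1@7:R b4@8:L b5@9:R b3@10:L b2@11:R]
Beat 7 (R): throw ball1 h=8 -> lands@15:R; in-air after throw: [b4@8:L b5@9:R b3@10:L b2@11:R b1@15:R]
Ball 1: thrown@0 h=3 -> first land @3; rethrown@3 h=4 -> second land @7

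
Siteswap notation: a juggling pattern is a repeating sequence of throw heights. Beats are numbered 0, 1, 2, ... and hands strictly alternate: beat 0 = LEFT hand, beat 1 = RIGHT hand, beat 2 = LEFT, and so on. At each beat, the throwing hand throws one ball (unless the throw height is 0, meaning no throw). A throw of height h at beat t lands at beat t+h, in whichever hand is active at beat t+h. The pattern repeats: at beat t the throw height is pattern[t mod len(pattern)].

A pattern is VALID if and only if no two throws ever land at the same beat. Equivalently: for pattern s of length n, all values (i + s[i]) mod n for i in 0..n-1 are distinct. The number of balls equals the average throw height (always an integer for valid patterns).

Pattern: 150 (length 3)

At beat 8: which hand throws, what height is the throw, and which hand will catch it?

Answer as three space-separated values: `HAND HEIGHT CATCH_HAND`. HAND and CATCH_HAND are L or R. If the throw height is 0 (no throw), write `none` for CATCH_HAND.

Beat 8: 8 mod 2 = 0, so hand = L
Throw height = pattern[8 mod 3] = pattern[2] = 0

Answer: L 0 none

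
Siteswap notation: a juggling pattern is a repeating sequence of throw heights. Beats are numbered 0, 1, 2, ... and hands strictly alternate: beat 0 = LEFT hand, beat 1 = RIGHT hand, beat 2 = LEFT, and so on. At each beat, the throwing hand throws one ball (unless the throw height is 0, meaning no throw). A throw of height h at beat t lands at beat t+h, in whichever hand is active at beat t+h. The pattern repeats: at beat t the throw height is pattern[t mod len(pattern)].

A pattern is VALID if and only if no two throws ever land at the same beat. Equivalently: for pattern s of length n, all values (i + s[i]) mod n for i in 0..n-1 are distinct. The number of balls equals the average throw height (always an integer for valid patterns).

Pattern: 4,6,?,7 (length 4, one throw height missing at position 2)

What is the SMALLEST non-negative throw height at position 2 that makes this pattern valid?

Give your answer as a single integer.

i=0: (0 + 4) mod 4 = 0
i=1: (1 + 6) mod 4 = 3
i=2: s[i]=? (unknown)
i=3: (3 + 7) mod 4 = 2
Known residues: [0, 2, 3]; need a permutation of 0..3, so missing residue r = 1
Need (2 + s) mod 4 = 1; smallest s = (1 - 2) mod 4 = 3

Answer: 3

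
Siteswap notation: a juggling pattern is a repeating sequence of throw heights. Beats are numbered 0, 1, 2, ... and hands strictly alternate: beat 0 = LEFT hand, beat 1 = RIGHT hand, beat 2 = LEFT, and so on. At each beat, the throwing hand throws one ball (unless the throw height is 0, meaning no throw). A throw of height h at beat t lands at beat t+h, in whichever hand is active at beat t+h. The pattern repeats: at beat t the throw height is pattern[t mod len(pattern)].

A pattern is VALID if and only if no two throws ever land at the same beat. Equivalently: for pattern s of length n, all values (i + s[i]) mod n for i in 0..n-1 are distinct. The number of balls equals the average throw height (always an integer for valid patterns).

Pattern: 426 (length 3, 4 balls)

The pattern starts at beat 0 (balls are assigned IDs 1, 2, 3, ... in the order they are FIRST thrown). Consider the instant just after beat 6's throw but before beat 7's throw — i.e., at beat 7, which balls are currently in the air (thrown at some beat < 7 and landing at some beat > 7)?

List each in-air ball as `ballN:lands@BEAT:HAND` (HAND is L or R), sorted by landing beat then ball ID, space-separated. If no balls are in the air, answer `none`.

Beat 0 (L): throw ball1 h=4 -> lands@4:L; in-air after throw: [b1@4:L]
Beat 1 (R): throw ball2 h=2 -> lands@3:R; in-air after throw: [b2@3:R b1@4:L]
Beat 2 (L): throw ball3 h=6 -> lands@8:L; in-air after throw: [b2@3:R b1@4:L b3@8:L]
Beat 3 (R): throw ball2 h=4 -> lands@7:R; in-air after throw: [b1@4:L b2@7:R b3@8:L]
Beat 4 (L): throw ball1 h=2 -> lands@6:L; in-air after throw: [b1@6:L b2@7:R b3@8:L]
Beat 5 (R): throw ball4 h=6 -> lands@11:R; in-air after throw: [b1@6:L b2@7:R b3@8:L b4@11:R]
Beat 6 (L): throw ball1 h=4 -> lands@10:L; in-air after throw: [b2@7:R b3@8:L b1@10:L b4@11:R]
Beat 7 (R): throw ball2 h=2 -> lands@9:R; in-air after throw: [b3@8:L b2@9:R b1@10:L b4@11:R]

Answer: ball3:lands@8:L ball1:lands@10:L ball4:lands@11:R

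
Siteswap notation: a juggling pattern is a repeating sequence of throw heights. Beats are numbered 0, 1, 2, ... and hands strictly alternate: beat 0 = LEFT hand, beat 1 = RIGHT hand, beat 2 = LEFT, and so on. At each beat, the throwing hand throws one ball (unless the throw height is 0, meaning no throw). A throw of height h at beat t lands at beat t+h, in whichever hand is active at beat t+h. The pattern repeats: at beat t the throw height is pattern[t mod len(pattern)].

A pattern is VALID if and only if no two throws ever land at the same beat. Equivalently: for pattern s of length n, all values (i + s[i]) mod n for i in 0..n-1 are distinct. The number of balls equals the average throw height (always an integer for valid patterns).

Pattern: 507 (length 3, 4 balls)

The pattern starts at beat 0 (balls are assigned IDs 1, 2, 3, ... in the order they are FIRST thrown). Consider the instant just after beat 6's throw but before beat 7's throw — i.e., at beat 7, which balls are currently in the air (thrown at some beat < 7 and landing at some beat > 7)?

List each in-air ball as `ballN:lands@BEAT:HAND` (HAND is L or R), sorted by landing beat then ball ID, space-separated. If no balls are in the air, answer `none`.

Beat 0 (L): throw ball1 h=5 -> lands@5:R; in-air after throw: [b1@5:R]
Beat 2 (L): throw ball2 h=7 -> lands@9:R; in-air after throw: [b1@5:R b2@9:R]
Beat 3 (R): throw ball3 h=5 -> lands@8:L; in-air after throw: [b1@5:R b3@8:L b2@9:R]
Beat 5 (R): throw ball1 h=7 -> lands@12:L; in-air after throw: [b3@8:L b2@9:R b1@12:L]
Beat 6 (L): throw ball4 h=5 -> lands@11:R; in-air after throw: [b3@8:L b2@9:R b4@11:R b1@12:L]

Answer: ball3:lands@8:L ball2:lands@9:R ball4:lands@11:R ball1:lands@12:L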